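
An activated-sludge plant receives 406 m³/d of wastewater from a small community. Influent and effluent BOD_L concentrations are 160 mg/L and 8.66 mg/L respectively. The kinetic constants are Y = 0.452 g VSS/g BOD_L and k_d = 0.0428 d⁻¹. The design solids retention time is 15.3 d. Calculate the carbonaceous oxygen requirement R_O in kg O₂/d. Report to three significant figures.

Correct the yield for decay: Y_obs = Y/(1 + k_d θ_c) = 0.452 / (1 + 0.0428 × 15.3) = 0.452 / 1.655 = 0.2731.
Q·(S₀ − S) = 406 × (160 − 8.66) × 10⁻³ = 61.44 kg/d removed.
Biomass synthesised: P_X = Y_obs × 61.44 = 16.78 kg VSS/d.
Carbonaceous O₂ demand = substrate oxidised − cell-mass equivalent = 61.44 − 1.42 × 16.78 = 37.61 kg O₂/d.

R_O ≈ 37.6 kg O₂/d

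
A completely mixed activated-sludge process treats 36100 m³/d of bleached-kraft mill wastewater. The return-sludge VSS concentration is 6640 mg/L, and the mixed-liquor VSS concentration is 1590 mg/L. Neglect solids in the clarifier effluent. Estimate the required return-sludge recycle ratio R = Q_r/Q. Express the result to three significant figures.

R = Q_r/Q = X/(X_r − X) = 1590 / (6640 − 1590) = 0.3149.

R ≈ 0.315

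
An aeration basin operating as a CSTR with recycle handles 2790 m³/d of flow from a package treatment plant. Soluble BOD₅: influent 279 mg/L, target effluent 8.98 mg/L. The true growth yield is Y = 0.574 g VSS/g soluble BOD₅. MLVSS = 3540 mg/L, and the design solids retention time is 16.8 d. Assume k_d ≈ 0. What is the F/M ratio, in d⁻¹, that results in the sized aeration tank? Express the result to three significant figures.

With k_d = 0 the design equation reduces to V = Y Q (S₀−S) θ_c / X = 0.574 × 2790 × (279 − 8.98) × 16.8 / 3540 = 2052 m³.
F/M = applied load / biomass = Q·S₀/(V·X) = 2790 × 279 / (2052 × 3540) = 0.1071 d⁻¹.

F/M ≈ 0.107 d⁻¹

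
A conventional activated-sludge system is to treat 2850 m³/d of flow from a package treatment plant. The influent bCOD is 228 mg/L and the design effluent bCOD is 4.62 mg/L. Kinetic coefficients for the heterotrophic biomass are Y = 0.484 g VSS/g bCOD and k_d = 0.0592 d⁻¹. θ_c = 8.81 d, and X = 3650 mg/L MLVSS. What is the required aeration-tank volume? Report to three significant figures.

Rearranging the biomass balance for a CMAS with decay, V = Y·Q·ΔS·θ_c / [X·(1+k_d θ_c)] = 0.484 × 2850 × (228 − 4.62) × 8.81 / [3650 × (1 + 0.0592 × 8.81)] = 2.71×10^6 / 5554 = 488.8 m³.

V ≈ 489 m³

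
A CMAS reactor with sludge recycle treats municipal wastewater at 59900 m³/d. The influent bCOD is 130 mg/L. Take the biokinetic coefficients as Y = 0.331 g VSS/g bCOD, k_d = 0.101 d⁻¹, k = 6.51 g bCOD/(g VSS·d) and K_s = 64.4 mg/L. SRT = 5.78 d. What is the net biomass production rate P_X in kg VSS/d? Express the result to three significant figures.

Effluent substrate depends only on kinetics and SRT: S = K_s(1 + k_d θ_c) / [θ_c(Yk − k_d) − 1] = 64.4 × (1 + 0.101 × 5.78) / [5.78 × (0.331 × 6.51 − 0.101) − 1] = 102.0 / 10.87 = 9.382 mg/L.
Observed yield with endogenous decay: Y_obs = Y / (1 + k_d·θ_c) = 0.331 / (1 + 0.101 × 5.78) = 0.331 / 1.584 = 0.2090 g VSS/g bCOD.
ΔS = 130 − 9.38 = 120.6 mg/L, so the substrate removal rate is 59900 × 120.6/1000 = 7225 kg bCOD/d.
P_X = Y_obs · Q(S₀ − S) = 0.2090 × 7225 = 1510 kg VSS/d.

P_X ≈ 1510 kg VSS/d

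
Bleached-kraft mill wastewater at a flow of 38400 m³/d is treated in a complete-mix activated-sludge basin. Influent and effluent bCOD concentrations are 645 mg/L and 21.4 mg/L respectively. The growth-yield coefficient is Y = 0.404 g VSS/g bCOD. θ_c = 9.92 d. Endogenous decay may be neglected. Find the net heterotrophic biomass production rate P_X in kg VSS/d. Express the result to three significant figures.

No decay correction is needed, so Y_obs = Y = 0.404.
ΔS = 645 − 21.4 = 623.6 mg/L, so the substrate removal rate is 38400 × 623.6/1000 = 23946 kg bCOD/d.
So the net sludge growth is P_X = 0.4040 × 23946 = 9674 kg VSS/d.

P_X ≈ 9670 kg VSS/d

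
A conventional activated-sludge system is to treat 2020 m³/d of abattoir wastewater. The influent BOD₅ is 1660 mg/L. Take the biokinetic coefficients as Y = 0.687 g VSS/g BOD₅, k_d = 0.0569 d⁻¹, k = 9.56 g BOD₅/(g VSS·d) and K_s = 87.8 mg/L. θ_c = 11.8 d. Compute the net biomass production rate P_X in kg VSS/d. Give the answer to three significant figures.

Effluent substrate depends only on kinetics and SRT: S = K_s(1 + k_d θ_c) / [θ_c(Yk − k_d) − 1] = 87.8 × (1 + 0.0569 × 11.8) / [11.8 × (0.687 × 9.56 − 0.0569) − 1] = 146.8 / 75.83 = 1.935 mg/L.
Y_obs = Y / (1 + k_d θ_c) = 0.687 / (1 + 0.0569 × 11.8) = 0.687 / 1.671 = 0.4110.
Mass of BOD₅ removed per day: Q(S₀ − S) = 2020 × 1658 g/m³ = 3349 kg/d.
Net biomass production P_X = Y_obs × Q·(S₀ − S) = 0.4110 × 3349 = 1377 kg VSS/d.

P_X ≈ 1380 kg VSS/d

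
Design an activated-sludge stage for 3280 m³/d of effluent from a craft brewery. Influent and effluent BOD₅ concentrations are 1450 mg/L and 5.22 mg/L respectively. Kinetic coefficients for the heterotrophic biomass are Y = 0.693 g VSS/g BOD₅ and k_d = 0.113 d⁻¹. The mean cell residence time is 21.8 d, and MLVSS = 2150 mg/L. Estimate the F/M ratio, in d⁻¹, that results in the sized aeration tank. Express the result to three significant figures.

F/M ≈ 0.230 d⁻¹

Rearranging the biomass balance for a CMAS with decay, V = Y·Q·ΔS·θ_c / [X·(1+k_d θ_c)] = 0.693 × 3280 × (1450 − 5.22) × 21.8 / [2150 × (1 + 0.113 × 21.8)] = 7.16×10^7 / 7446 = 9614 m³.
F/M = applied load / biomass = Q·S₀/(V·X) = 3280 × 1450 / (9614 × 2150) = 0.2301 d⁻¹.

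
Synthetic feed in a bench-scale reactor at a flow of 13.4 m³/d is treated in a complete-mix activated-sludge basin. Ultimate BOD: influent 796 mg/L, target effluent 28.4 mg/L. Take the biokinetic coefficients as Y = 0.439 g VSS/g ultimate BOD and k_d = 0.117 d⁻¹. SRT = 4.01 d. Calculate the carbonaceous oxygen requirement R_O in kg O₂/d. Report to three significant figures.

The observed yield is Y_obs = Y/(1 + k_d·θ_c) = 0.439 / (1 + 0.117 × 4.01) = 0.439 / 1.469 = 0.2988 g VSS per g ultimate BOD removed.
Mass of ultimate BOD removed per day: Q(S₀ − S) = 13.4 × 767.6 g/m³ = 10.29 kg/d.
Biomass synthesised: P_X = Y_obs × 10.29 = 3.073 kg VSS/d.
R_O = Q·ΔS − 1.42 P_X = 10.29 − 4.364 = 5.921 kg O₂/d.

R_O ≈ 5.92 kg O₂/d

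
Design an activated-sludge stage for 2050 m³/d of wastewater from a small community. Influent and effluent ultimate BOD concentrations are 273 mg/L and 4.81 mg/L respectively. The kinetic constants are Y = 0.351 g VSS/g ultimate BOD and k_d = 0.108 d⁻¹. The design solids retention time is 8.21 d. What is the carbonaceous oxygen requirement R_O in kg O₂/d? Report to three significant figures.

Correct the yield for decay: Y_obs = Y/(1 + k_d θ_c) = 0.351 / (1 + 0.108 × 8.21) = 0.351 / 1.887 = 0.1860.
ΔS = 273 − 4.81 = 268.2 mg/L, so the substrate removal rate is 2050 × 268.2/1000 = 549.8 kg ultimate BOD/d.
P_X = Y_obs·Q·(S₀ − S) = 0.1860 × 549.8 = 102.3 kg VSS/d.
Carbonaceous O₂ demand = substrate oxidised − cell-mass equivalent = 549.8 − 1.42 × 102.3 = 404.5 kg O₂/d.

R_O ≈ 405 kg O₂/d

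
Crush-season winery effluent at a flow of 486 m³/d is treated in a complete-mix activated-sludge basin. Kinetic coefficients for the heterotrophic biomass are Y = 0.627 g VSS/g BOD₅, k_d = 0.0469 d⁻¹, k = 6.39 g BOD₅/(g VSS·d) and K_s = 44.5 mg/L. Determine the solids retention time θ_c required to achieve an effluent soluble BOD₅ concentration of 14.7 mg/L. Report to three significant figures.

Specific growth rate at S = 14.7 mg/L: μ = YkS/(K_s+S) = 0.627·6.39·14.7/(44.5+14.7) = 0.9949 d⁻¹.
θ_c = 1/(μ − k_d) = 1/(0.9949 − 0.0469) = 1/0.9480 = 1.055 d.

θ_c ≈ 1.05 d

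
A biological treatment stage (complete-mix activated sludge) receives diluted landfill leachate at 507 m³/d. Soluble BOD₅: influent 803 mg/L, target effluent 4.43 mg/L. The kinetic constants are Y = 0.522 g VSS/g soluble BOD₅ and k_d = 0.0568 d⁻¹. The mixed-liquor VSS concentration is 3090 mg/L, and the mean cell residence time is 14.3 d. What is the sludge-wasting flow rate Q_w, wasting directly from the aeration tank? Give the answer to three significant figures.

Q_w ≈ 37.7 m³/d

From the SRT design equation V = Y Q (S₀−S) θ_c / [X (1 + k_d θ_c)] = 0.522 × 507 × (803 − 4.43) × 14.3 / [3090 × (1 + 0.0568 × 14.3)] = 3.02×10^6 / 5600 = 539.7 m³.
Wasting from the aeration tank: Q_w = V / θ_c = 539.7 / 14.3 = 37.74 m³/d.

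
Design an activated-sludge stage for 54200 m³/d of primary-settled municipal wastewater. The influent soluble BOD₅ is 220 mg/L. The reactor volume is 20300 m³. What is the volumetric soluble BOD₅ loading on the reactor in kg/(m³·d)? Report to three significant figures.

Volumetric loading L_v = Q·S₀ / V = 54200 × 220 g/m³ / 20300 m³ = 587.4 g/(m³·d) = 0.5874 kg soluble BOD₅/(m³·d).

L_v ≈ 0.587 kg soluble BOD₅/(m³·d)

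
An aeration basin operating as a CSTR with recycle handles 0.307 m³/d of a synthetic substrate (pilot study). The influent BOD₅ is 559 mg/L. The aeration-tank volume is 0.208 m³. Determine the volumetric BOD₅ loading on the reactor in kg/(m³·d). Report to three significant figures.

L_v ≈ 0.825 kg BOD₅/(m³·d)

Applied BOD₅ load per unit volume = Q·S₀/V = (0.307 × 559/1000)/0.2080 = 0.8251 kg BOD₅·m⁻³·d⁻¹.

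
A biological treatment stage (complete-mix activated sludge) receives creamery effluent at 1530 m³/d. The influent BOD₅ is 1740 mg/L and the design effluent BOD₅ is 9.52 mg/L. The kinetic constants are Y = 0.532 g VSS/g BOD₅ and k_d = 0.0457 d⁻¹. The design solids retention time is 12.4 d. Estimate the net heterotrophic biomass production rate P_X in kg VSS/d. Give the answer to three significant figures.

The observed yield is Y_obs = Y/(1 + k_d·θ_c) = 0.532 / (1 + 0.0457 × 12.4) = 0.532 / 1.567 = 0.3396 g VSS per g BOD₅ removed.
Substrate removed = Q·(S₀ − S) = 1530 m³/d × (1740 − 9.52) g/m³ = 2.65×10^6 g/d = 2648 kg/d.
P_X = Y_obs · Q(S₀ − S) = 0.3396 × 2648 = 899.1 kg VSS/d.

P_X ≈ 899 kg VSS/d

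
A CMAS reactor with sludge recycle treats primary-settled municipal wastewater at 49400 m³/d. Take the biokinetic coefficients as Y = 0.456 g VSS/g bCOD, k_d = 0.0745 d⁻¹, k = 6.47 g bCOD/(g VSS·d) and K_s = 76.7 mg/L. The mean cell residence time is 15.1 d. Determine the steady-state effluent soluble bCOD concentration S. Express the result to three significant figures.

S ≈ 3.84 mg/L

From the Monod/SRT balance for a CMAS, S = K_s·(1+k_d θ_c)/[θ_c·(Y k − k_d) − 1] = 76.7 × (1 + 0.0745 × 15.1) / [15.1 × (0.456 × 6.47 − 0.0745) − 1] = 163.0 / 42.42 = 3.842 mg/L.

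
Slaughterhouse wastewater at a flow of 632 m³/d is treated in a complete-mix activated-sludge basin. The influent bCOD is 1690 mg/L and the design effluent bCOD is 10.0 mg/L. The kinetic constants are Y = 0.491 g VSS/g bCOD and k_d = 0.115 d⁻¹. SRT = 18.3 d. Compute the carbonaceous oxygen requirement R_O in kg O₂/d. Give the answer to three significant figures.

R_O ≈ 823 kg O₂/d

Observed yield with endogenous decay: Y_obs = Y / (1 + k_d·θ_c) = 0.491 / (1 + 0.115 × 18.3) = 0.491 / 3.105 = 0.1582 g VSS/g bCOD.
Mass of bCOD removed per day: Q(S₀ − S) = 632 × 1680 g/m³ = 1062 kg/d.
Net sludge production P_X = 0.1582 × 1062 = 167.9 kg VSS/d.
R_O = Q·ΔS − 1.42 P_X = 1062 − 238.5 = 823.3 kg O₂/d.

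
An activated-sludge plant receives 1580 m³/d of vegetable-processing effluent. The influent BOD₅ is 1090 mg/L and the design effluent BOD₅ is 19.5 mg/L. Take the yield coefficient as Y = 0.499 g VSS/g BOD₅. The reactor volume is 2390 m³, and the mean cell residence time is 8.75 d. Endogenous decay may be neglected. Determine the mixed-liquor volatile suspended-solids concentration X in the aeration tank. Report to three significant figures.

Without decay, X = Y Q (S₀−S) θ_c / V = 0.499 × 1580 × (1090 − 19.5) × 8.75 / 2390 = 3090 mg/L.

X ≈ 3090 mg/L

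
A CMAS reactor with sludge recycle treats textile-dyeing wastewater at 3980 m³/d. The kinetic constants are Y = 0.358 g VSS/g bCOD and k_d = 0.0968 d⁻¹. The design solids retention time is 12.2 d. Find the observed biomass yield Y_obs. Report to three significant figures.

Y_obs ≈ 0.164 g VSS/g bCOD

Observed yield with endogenous decay: Y_obs = Y / (1 + k_d·θ_c) = 0.358 / (1 + 0.0968 × 12.2) = 0.358 / 2.181 = 0.1641 g VSS/g bCOD.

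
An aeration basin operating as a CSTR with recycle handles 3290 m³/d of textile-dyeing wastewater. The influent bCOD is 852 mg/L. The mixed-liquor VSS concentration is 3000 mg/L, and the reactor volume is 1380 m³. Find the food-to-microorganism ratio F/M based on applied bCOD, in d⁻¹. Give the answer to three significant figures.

Food-to-microorganism ratio F/M = Q S₀ / (V X) = 3290 × 852 / (1380 × 3000) = 0.6771 d⁻¹.

F/M ≈ 0.677 d⁻¹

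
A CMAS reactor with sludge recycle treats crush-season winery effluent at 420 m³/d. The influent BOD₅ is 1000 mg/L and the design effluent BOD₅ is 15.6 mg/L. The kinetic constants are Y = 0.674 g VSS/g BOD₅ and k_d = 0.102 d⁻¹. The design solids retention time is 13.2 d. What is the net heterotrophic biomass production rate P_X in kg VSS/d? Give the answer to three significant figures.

P_X ≈ 119 kg VSS/d

Correct the yield for decay: Y_obs = Y/(1 + k_d θ_c) = 0.674 / (1 + 0.102 × 13.2) = 0.674 / 2.346 = 0.2872.
Mass of BOD₅ removed per day: Q(S₀ − S) = 420 × 984.4 g/m³ = 413.4 kg/d.
P_X = Y_obs · Q(S₀ − S) = 0.2872 × 413.4 = 118.8 kg VSS/d.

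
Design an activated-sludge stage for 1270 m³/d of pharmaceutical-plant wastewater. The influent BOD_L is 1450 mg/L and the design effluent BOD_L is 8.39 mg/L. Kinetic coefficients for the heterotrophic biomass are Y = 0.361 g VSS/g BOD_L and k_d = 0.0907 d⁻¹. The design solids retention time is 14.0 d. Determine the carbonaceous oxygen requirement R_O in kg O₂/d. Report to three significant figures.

Correct the yield for decay: Y_obs = Y/(1 + k_d θ_c) = 0.361 / (1 + 0.0907 × 14.0) = 0.361 / 2.270 = 0.1590.
ΔS = 1450 − 8.39 = 1442 mg/L, so the substrate removal rate is 1270 × 1442/1000 = 1831 kg BOD_L/d.
Biomass synthesised: P_X = Y_obs × 1831 = 291.2 kg VSS/d.
R_O = Q·(S₀ − S) − 1.42·P_X = 1831 − 1.42 × 291.2 = 1417 kg O₂/d.

R_O ≈ 1420 kg O₂/d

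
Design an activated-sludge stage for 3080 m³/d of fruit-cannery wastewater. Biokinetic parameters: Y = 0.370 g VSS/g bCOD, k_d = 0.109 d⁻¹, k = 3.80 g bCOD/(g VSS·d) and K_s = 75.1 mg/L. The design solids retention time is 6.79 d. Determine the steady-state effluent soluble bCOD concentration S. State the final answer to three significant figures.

For a completely mixed reactor with recycle the Lawrence–McCarty relation gives S = K_s·(1 + k_d·θ_c) / [θ_c·(Y·k − k_d) − 1] = 75.1 × (1 + 0.109 × 6.79) / [6.79 × (0.370 × 3.80 − 0.109) − 1] = 130.7 / 7.807 = 16.74 mg/L.

S ≈ 16.7 mg/L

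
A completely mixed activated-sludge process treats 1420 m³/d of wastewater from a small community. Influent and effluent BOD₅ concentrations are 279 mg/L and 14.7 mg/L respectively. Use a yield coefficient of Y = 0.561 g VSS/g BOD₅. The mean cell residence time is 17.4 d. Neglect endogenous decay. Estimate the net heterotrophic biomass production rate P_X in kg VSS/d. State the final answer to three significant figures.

P_X ≈ 211 kg VSS/d

With endogenous decay neglected, the observed yield equals the true yield: Y_obs = Y = 0.561 g VSS/g BOD₅.
ΔS = 279 − 14.7 = 264.3 mg/L, so the substrate removal rate is 1420 × 264.3/1000 = 375.3 kg BOD₅/d.
Net biomass production P_X = Y_obs × Q·(S₀ − S) = 0.5610 × 375.3 = 210.5 kg VSS/d.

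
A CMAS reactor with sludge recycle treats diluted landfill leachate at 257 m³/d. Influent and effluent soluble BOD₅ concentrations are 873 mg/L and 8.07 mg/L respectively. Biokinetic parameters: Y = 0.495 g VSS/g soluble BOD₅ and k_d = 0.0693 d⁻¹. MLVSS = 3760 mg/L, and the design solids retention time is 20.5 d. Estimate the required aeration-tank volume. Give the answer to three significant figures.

Rearranging the biomass balance for a CMAS with decay, V = Y·Q·ΔS·θ_c / [X·(1+k_d θ_c)] = 0.495 × 257 × (873 − 8.07) × 20.5 / [3760 × (1 + 0.0693 × 20.5)] = 2.26×10^6 / 9102 = 247.8 m³.

V ≈ 248 m³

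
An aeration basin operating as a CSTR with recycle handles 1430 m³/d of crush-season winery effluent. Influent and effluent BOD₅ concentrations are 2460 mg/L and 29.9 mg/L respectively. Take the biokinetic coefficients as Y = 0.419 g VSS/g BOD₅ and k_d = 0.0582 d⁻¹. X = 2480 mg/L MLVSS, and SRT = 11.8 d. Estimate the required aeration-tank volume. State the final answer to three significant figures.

Rearranging the biomass balance for a CMAS with decay, V = Y·Q·ΔS·θ_c / [X·(1+k_d θ_c)] = 0.419 × 1430 × (2460 − 29.9) × 11.8 / [2480 × (1 + 0.0582 × 11.8)] = 1.72×10^7 / 4183 = 4107 m³.

V ≈ 4110 m³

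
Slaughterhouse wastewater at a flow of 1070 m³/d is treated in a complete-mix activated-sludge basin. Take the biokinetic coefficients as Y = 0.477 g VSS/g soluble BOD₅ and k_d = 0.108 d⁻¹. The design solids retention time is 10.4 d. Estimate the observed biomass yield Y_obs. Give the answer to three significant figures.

Observed yield with endogenous decay: Y_obs = Y / (1 + k_d·θ_c) = 0.477 / (1 + 0.108 × 10.4) = 0.477 / 2.123 = 0.2247 g VSS/g soluble BOD₅.

Y_obs ≈ 0.225 g VSS/g soluble BOD₅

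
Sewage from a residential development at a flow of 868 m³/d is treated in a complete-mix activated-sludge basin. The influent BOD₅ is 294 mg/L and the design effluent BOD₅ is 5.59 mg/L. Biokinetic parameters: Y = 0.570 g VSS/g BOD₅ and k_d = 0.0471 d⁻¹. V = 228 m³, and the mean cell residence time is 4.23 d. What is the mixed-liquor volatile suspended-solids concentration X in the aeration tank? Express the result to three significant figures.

X ≈ 2210 mg/L

From V·X·(1 + k_d·θ_c) = Y·Q·(S₀ − S)·θ_c: X = 0.570 × 868 × (294 − 5.59) × 4.23 / [228 × (1 + 0.0471 × 4.23)] = 2208 mg/L.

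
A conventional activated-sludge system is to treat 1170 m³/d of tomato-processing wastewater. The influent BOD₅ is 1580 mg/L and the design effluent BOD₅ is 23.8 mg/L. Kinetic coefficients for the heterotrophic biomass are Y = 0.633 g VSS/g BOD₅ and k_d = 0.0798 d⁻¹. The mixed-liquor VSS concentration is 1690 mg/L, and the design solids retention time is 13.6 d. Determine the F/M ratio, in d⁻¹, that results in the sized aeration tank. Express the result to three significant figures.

Steady-state biomass mass balance: V·X·(1 + k_d·θ_c) = Y·Q·(S₀ − S)·θ_c, so V = 0.633 × 1170 × (1580 − 23.8) × 13.6 / [1690 × (1 + 0.0798 × 13.6)] = 1.57×10^7 / 3524 = 4448 m³.
Food-to-microorganism ratio F/M = Q S₀ / (V X) = 1170 × 1580 / (4448 × 1690) = 0.2459 d⁻¹.

F/M ≈ 0.246 d⁻¹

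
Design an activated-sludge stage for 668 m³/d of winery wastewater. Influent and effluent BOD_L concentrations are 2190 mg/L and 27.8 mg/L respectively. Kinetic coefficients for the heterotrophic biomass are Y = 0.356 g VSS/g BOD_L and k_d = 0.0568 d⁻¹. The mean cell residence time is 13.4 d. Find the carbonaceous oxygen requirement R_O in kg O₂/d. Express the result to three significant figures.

Correct the yield for decay: Y_obs = Y/(1 + k_d θ_c) = 0.356 / (1 + 0.0568 × 13.4) = 0.356 / 1.761 = 0.2021.
ΔS = 2190 − 27.8 = 2162 mg/L, so the substrate removal rate is 668 × 2162/1000 = 1444 kg BOD_L/d.
Net sludge production P_X = 0.2021 × 1444 = 292.0 kg VSS/d.
Carbonaceous O₂ demand = substrate oxidised − cell-mass equivalent = 1444 − 1.42 × 292.0 = 1030 kg O₂/d.

R_O ≈ 1030 kg O₂/d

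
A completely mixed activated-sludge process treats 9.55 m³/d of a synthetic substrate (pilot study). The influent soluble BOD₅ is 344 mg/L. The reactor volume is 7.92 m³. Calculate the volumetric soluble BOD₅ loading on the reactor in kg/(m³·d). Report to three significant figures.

Volumetric loading L_v = Q·S₀ / V = 9.55 × 344 g/m³ / 7.920 m³ = 414.8 g/(m³·d) = 0.4148 kg soluble BOD₅/(m³·d).

L_v ≈ 0.415 kg soluble BOD₅/(m³·d)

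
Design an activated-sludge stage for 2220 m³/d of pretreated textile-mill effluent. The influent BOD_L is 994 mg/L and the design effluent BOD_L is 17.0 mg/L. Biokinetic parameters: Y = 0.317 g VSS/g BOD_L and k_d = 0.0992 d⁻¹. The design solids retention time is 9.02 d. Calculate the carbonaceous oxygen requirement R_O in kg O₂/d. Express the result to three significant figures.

R_O ≈ 1650 kg O₂/d

Observed yield with endogenous decay: Y_obs = Y / (1 + k_d·θ_c) = 0.317 / (1 + 0.0992 × 9.02) = 0.317 / 1.895 = 0.1673 g VSS/g BOD_L.
Substrate removed = Q·(S₀ − S) = 2220 m³/d × (994 − 17.0) g/m³ = 2.17×10^6 g/d = 2169 kg/d.
P_X = Y_obs·Q·(S₀ − S) = 0.1673 × 2169 = 362.9 kg VSS/d.
Carbonaceous O₂ demand = substrate oxidised − cell-mass equivalent = 2169 − 1.42 × 362.9 = 1654 kg O₂/d.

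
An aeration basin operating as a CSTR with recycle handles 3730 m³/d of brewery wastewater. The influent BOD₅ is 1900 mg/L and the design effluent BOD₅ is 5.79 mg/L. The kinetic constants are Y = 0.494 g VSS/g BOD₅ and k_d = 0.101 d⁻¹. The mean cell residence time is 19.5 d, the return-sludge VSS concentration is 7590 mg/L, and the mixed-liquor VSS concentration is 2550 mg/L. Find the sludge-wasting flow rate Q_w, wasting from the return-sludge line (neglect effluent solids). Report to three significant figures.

Steady-state biomass mass balance: V·X·(1 + k_d·θ_c) = Y·Q·(S₀ − S)·θ_c, so V = 0.494 × 3730 × (1900 − 5.79) × 19.5 / [2550 × (1 + 0.101 × 19.5)] = 6.81×10^7 / 7572 = 8988 m³.
θ_c = V·X/(Q_w·X_r) when wasting from the recycle, so Q_w = V·X/(θ_c·X_r) = 8988 × 2550 / (19.5 × 7590) = 154.9 m³/d.

Q_w ≈ 155 m³/d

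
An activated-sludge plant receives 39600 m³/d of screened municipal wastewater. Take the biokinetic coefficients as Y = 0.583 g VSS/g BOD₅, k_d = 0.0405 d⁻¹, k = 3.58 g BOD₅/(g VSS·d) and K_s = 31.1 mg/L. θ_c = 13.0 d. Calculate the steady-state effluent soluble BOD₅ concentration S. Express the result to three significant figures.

For a completely mixed reactor with recycle the Lawrence–McCarty relation gives S = K_s·(1 + k_d·θ_c) / [θ_c·(Y·k − k_d) − 1] = 31.1 × (1 + 0.0405 × 13.0) / [13.0 × (0.583 × 3.58 − 0.0405) − 1] = 47.47 / 25.61 = 1.854 mg/L.

S ≈ 1.85 mg/L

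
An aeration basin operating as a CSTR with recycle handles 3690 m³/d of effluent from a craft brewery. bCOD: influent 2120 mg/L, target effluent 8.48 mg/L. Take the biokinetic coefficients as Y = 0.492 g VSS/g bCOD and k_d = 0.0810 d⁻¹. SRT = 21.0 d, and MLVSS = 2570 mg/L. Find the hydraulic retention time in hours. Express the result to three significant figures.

From the SRT design equation V = Y Q (S₀−S) θ_c / [X (1 + k_d θ_c)] = 0.492 × 3690 × (2120 − 8.48) × 21.0 / [2570 × (1 + 0.0810 × 21.0)] = 8.05×10^7 / 6942 = 11597 m³.
Hydraulic retention time τ = V/Q = 11597 / 3690 = 3.143 d = 75.43 h.

τ ≈ 75.4 h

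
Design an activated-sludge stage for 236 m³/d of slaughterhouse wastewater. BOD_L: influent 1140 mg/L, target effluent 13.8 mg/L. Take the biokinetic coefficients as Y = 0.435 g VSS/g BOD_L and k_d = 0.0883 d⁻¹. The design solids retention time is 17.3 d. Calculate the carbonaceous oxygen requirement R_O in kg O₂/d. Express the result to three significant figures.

R_O ≈ 201 kg O₂/d

The observed yield is Y_obs = Y/(1 + k_d·θ_c) = 0.435 / (1 + 0.0883 × 17.3) = 0.435 / 2.528 = 0.1721 g VSS per g BOD_L removed.
ΔS = 1140 − 13.8 = 1126 mg/L, so the substrate removal rate is 236 × 1126/1000 = 265.8 kg BOD_L/d.
Net sludge production P_X = 0.1721 × 265.8 = 45.74 kg VSS/d.
R_O = Q·ΔS − 1.42 P_X = 265.8 − 64.95 = 200.8 kg O₂/d.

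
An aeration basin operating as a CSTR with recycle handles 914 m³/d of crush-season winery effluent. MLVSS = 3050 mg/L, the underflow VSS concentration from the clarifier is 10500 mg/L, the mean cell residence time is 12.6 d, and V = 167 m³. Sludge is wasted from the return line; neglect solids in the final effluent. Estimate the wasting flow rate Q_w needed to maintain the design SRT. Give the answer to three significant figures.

θ_c = V·X/(Q_w·X_r) when wasting from the recycle, so Q_w = V·X/(θ_c·X_r) = 167.0 × 3050 / (12.6 × 10500) = 3.850 m³/d.

Q_w ≈ 3.85 m³/d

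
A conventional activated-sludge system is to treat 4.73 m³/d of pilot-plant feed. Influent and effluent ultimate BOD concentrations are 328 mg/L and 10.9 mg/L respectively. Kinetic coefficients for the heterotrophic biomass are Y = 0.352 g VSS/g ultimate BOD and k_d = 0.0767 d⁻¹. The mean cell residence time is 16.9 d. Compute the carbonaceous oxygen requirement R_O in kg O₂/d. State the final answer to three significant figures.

Y_obs = Y / (1 + k_d θ_c) = 0.352 / (1 + 0.0767 × 16.9) = 0.352 / 2.296 = 0.1533.
ΔS = 328 − 10.9 = 317.1 mg/L, so the substrate removal rate is 4.73 × 317.1/1000 = 1.500 kg ultimate BOD/d.
P_X = Y_obs·Q·(S₀ − S) = 0.1533 × 1.500 = 0.2299 kg VSS/d.
Carbonaceous O₂ demand = substrate oxidised − cell-mass equivalent = 1.500 − 1.42 × 0.2299 = 1.173 kg O₂/d.

R_O ≈ 1.17 kg O₂/d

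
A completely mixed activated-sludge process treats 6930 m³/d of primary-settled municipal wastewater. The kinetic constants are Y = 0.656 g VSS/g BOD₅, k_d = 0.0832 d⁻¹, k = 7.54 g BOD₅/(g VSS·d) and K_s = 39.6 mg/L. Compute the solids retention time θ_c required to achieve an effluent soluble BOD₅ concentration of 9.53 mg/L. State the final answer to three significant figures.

θ_c ≈ 1.14 d

At the target effluent, Y k S/(K_s+S) = 0.656×7.54×9.53/49.13 = 0.9594 d⁻¹.
Then 1/θ_c = μ − k_d = 0.9594 − 0.0832 = 0.8762 d⁻¹, giving θ_c = 1.141 d.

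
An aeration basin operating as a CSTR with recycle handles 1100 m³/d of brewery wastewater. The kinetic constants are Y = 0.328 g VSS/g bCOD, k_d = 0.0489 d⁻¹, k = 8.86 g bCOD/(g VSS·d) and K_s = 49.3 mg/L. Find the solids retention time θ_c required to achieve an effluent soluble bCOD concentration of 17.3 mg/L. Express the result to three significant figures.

From 1/θ_c = Y·k·S/(K_s + S) − k_d: Y·k·S/(K_s+S) = 0.328 × 8.86 × 17.3 / (49.3 + 17.3) = 0.7549 d⁻¹.
Then 1/θ_c = μ − k_d = 0.7549 − 0.0489 = 0.7060 d⁻¹, giving θ_c = 1.416 d.

θ_c ≈ 1.42 d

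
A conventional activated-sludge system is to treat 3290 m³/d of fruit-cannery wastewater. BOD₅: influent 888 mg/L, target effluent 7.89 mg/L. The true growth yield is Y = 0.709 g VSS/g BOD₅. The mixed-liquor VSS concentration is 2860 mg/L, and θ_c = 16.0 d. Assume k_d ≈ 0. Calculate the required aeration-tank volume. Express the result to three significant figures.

V ≈ 11500 m³

With k_d = 0 the design equation reduces to V = Y Q (S₀−S) θ_c / X = 0.709 × 3290 × (888 − 7.89) × 16.0 / 2860 = 11485 m³.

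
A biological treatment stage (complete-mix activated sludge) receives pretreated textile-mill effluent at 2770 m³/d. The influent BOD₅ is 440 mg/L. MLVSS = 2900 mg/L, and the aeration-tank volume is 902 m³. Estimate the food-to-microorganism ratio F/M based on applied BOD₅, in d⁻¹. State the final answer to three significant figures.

F/M ≈ 0.466 d⁻¹

Food-to-microorganism ratio F/M = Q S₀ / (V X) = 2770 × 440 / (902.0 × 2900) = 0.4659 d⁻¹.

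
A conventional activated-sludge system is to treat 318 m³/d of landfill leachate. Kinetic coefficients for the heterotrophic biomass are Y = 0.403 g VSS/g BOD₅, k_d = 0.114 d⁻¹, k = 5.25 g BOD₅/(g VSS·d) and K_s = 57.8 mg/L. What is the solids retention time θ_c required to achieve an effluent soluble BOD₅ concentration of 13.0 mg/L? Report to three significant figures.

θ_c ≈ 3.64 d

From 1/θ_c = Y·k·S/(K_s + S) − k_d: Y·k·S/(K_s+S) = 0.403 × 5.25 × 13.0 / (57.8 + 13.0) = 0.3885 d⁻¹.
Then 1/θ_c = μ − k_d = 0.3885 − 0.114 = 0.2745 d⁻¹, giving θ_c = 3.643 d.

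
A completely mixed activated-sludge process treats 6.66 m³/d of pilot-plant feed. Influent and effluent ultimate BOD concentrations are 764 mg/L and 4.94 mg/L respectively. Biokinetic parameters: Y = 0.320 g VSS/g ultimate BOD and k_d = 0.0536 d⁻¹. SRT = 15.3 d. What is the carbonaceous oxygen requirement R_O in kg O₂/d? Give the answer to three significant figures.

Y_obs = Y / (1 + k_d θ_c) = 0.320 / (1 + 0.0536 × 15.3) = 0.320 / 1.820 = 0.1758.
Q·(S₀ − S) = 6.66 × (764 − 4.94) × 10⁻³ = 5.055 kg/d removed.
P_X = Y_obs·Q·(S₀ − S) = 0.1758 × 5.055 = 0.8888 kg VSS/d.
R_O = Q·(S₀ − S) − 1.42·P_X = 5.055 − 1.42 × 0.8888 = 3.793 kg O₂/d.

R_O ≈ 3.79 kg O₂/d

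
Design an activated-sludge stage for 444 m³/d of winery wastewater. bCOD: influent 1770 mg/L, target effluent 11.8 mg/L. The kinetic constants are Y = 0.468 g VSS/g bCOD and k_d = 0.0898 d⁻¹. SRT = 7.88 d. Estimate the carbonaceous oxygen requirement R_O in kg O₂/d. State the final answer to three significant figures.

Y_obs = Y / (1 + k_d θ_c) = 0.468 / (1 + 0.0898 × 7.88) = 0.468 / 1.708 = 0.2741.
Mass of bCOD removed per day: Q(S₀ − S) = 444 × 1758 g/m³ = 780.6 kg/d.
Biomass synthesised: P_X = Y_obs × 780.6 = 213.9 kg VSS/d.
R_O = Q·(S₀ − S) − 1.42·P_X = 780.6 − 1.42 × 213.9 = 476.8 kg O₂/d.

R_O ≈ 477 kg O₂/d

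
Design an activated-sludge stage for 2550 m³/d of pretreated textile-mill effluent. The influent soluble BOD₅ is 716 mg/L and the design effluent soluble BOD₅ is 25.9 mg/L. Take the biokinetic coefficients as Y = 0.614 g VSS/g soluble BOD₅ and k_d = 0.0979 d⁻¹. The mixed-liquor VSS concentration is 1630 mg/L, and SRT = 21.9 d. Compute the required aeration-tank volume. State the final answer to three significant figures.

Rearranging the biomass balance for a CMAS with decay, V = Y·Q·ΔS·θ_c / [X·(1+k_d θ_c)] = 0.614 × 2550 × (716 − 25.9) × 21.9 / [1630 × (1 + 0.0979 × 21.9)] = 2.37×10^7 / 5125 = 4617 m³.

V ≈ 4620 m³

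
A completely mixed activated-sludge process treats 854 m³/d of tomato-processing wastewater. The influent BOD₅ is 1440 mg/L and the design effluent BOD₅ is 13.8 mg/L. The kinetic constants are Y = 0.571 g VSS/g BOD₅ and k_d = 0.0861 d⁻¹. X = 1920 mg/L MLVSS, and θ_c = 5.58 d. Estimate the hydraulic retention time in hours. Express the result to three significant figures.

From the SRT design equation V = Y Q (S₀−S) θ_c / [X (1 + k_d θ_c)] = 0.571 × 854 × (1440 − 13.8) × 5.58 / [1920 × (1 + 0.0861 × 5.58)] = 3.88×10^6 / 2842 = 1365 m³.
τ = V/Q = 1365/854 = 1.599 d, or 38.37 h.

τ ≈ 38.4 h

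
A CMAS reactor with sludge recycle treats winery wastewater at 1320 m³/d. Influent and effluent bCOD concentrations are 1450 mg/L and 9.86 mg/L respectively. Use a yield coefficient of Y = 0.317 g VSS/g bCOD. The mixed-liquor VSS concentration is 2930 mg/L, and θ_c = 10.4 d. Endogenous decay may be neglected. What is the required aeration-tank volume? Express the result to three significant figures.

With k_d = 0 the design equation reduces to V = Y Q (S₀−S) θ_c / X = 0.317 × 1320 × (1450 − 9.86) × 10.4 / 2930 = 2139 m³.

V ≈ 2140 m³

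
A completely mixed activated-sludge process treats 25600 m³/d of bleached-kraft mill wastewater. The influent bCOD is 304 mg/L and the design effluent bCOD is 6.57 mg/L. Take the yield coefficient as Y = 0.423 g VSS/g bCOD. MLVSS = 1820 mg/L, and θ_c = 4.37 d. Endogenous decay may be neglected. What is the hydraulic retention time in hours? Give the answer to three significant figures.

τ ≈ 7.25 h

Biomass mass balance (decay neglected): V·X = Y·Q·(S₀ − S)·θ_c, so V = 0.423 × 25600 × (304 − 6.57) × 4.37 / 1820 = 7733 m³.
Hydraulic retention time τ = V/Q = 7733 / 25600 = 0.3021 d = 7.250 h.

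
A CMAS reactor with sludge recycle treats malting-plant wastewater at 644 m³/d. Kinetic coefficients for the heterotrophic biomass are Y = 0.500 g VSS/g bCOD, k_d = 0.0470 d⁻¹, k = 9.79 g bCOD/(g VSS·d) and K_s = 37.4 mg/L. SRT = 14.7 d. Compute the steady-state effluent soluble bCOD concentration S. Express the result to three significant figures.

S ≈ 0.900 mg/L

Effluent substrate depends only on kinetics and SRT: S = K_s(1 + k_d θ_c) / [θ_c(Yk − k_d) − 1] = 37.4 × (1 + 0.0470 × 14.7) / [14.7 × (0.500 × 9.79 − 0.0470) − 1] = 63.24 / 70.27 = 0.9000 mg/L.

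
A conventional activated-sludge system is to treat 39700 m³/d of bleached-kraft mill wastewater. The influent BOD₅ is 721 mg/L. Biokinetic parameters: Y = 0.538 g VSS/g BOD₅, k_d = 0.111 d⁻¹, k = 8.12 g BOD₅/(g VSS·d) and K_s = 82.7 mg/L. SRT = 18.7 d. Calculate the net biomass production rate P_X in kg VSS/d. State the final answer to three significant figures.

For a completely mixed reactor with recycle the Lawrence–McCarty relation gives S = K_s·(1 + k_d·θ_c) / [θ_c·(Y·k − k_d) − 1] = 82.7 × (1 + 0.111 × 18.7) / [18.7 × (0.538 × 8.12 − 0.111) − 1] = 254.4 / 78.62 = 3.235 mg/L.
Observed yield with endogenous decay: Y_obs = Y / (1 + k_d·θ_c) = 0.538 / (1 + 0.111 × 18.7) = 0.538 / 3.076 = 0.1749 g VSS/g BOD₅.
Substrate removed = Q·(S₀ − S) = 39700 m³/d × (721 − 3.24) g/m³ = 2.85×10^7 g/d = 28495 kg/d.
So the net sludge growth is P_X = 0.1749 × 28495 = 4984 kg VSS/d.

P_X ≈ 4980 kg VSS/d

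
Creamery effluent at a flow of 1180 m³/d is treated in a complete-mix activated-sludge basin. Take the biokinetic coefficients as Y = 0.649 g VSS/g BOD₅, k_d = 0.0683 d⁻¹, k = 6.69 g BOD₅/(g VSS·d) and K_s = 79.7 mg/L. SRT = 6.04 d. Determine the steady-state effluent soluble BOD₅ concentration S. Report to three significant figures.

S ≈ 4.54 mg/L

For a completely mixed reactor with recycle the Lawrence–McCarty relation gives S = K_s·(1 + k_d·θ_c) / [θ_c·(Y·k − k_d) − 1] = 79.7 × (1 + 0.0683 × 6.04) / [6.04 × (0.649 × 6.69 − 0.0683) − 1] = 112.6 / 24.81 = 4.537 mg/L.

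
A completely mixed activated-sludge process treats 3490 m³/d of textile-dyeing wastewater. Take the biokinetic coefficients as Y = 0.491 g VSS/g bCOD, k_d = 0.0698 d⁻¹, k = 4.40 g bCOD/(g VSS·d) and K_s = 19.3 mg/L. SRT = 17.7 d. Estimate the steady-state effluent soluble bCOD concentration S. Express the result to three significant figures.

Effluent substrate depends only on kinetics and SRT: S = K_s(1 + k_d θ_c) / [θ_c(Yk − k_d) − 1] = 19.3 × (1 + 0.0698 × 17.7) / [17.7 × (0.491 × 4.40 − 0.0698) − 1] = 43.14 / 36.00 = 1.198 mg/L.

S ≈ 1.20 mg/L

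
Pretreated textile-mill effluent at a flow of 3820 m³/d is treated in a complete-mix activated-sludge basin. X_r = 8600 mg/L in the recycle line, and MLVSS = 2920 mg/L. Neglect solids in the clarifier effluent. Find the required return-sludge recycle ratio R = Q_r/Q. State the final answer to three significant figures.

R ≈ 0.514

Solids balance on the clarifier gives (1+R)X = R·X_r, so R = X/(X_r − X) = 2920 / (8600 − 2920) = 0.5141.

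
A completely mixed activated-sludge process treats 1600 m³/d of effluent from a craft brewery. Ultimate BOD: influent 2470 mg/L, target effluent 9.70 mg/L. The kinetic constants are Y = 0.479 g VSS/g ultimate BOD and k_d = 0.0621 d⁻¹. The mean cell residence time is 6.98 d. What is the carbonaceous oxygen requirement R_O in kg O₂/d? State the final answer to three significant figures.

R_O ≈ 2070 kg O₂/d

Observed yield with endogenous decay: Y_obs = Y / (1 + k_d·θ_c) = 0.479 / (1 + 0.0621 × 6.98) = 0.479 / 1.433 = 0.3342 g VSS/g ultimate BOD.
Substrate removed = Q·(S₀ − S) = 1600 m³/d × (2470 − 9.70) g/m³ = 3.94×10^6 g/d = 3936 kg/d.
P_X = Y_obs·Q·(S₀ − S) = 0.3342 × 3936 = 1315 kg VSS/d.
Carbonaceous O₂ demand = substrate oxidised − cell-mass equivalent = 3936 − 1.42 × 1315 = 2069 kg O₂/d.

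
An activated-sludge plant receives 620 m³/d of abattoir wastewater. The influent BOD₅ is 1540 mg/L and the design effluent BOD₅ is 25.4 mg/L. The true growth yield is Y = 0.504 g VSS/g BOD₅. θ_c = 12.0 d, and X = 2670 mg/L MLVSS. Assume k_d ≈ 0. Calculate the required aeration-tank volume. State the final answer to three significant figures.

Biomass mass balance (decay neglected): V·X = Y·Q·(S₀ − S)·θ_c, so V = 0.504 × 620 × (1540 − 25.4) × 12.0 / 2670 = 2127 m³.

V ≈ 2130 m³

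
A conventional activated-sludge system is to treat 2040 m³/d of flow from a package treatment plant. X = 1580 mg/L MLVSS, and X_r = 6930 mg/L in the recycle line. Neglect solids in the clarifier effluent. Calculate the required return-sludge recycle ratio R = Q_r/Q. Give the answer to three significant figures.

R ≈ 0.295

R = Q_r/Q = X/(X_r − X) = 1580 / (6930 − 1580) = 0.2953.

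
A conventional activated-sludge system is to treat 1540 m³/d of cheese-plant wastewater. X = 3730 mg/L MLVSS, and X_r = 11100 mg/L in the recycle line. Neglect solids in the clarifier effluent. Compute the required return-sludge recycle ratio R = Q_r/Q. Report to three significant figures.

Mass balance around the secondary clarifier (neglecting effluent solids): R = X / (X_r − X) = 3730 / (11100 − 3730) = 0.5061.

R ≈ 0.506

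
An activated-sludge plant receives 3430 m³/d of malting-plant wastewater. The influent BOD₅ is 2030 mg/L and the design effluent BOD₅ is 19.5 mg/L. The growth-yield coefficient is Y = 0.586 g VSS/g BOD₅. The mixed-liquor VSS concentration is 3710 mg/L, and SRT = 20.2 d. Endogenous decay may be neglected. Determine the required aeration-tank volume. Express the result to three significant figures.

Biomass mass balance (decay neglected): V·X = Y·Q·(S₀ − S)·θ_c, so V = 0.586 × 3430 × (2030 − 19.5) × 20.2 / 3710 = 22003 m³.

V ≈ 22000 m³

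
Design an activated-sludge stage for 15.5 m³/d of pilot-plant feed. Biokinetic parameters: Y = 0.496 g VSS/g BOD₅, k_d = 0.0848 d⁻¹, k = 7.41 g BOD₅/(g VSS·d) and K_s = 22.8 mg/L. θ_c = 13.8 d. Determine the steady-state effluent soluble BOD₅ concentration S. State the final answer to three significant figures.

S ≈ 1.02 mg/L

From the Monod/SRT balance for a CMAS, S = K_s·(1+k_d θ_c)/[θ_c·(Y k − k_d) − 1] = 22.8 × (1 + 0.0848 × 13.8) / [13.8 × (0.496 × 7.41 − 0.0848) − 1] = 49.48 / 48.55 = 1.019 mg/L.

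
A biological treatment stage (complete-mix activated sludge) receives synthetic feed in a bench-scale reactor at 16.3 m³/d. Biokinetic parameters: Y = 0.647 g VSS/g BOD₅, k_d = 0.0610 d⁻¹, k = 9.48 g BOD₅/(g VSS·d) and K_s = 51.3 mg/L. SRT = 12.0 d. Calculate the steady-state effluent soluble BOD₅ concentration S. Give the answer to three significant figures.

S ≈ 1.24 mg/L

Effluent substrate depends only on kinetics and SRT: S = K_s(1 + k_d θ_c) / [θ_c(Yk − k_d) − 1] = 51.3 × (1 + 0.0610 × 12.0) / [12.0 × (0.647 × 9.48 − 0.0610) − 1] = 88.85 / 71.87 = 1.236 mg/L.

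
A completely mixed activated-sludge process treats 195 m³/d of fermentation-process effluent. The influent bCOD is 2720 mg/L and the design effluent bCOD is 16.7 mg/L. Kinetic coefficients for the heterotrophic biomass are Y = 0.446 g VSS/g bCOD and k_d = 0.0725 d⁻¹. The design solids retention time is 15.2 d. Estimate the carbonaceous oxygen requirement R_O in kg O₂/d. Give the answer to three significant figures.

R_O ≈ 368 kg O₂/d

Correct the yield for decay: Y_obs = Y/(1 + k_d θ_c) = 0.446 / (1 + 0.0725 × 15.2) = 0.446 / 2.102 = 0.2122.
Mass of bCOD removed per day: Q(S₀ − S) = 195 × 2703 g/m³ = 527.1 kg/d.
P_X = Y_obs·Q·(S₀ − S) = 0.2122 × 527.1 = 111.8 kg VSS/d.
R_O = Q·ΔS − 1.42 P_X = 527.1 − 158.8 = 368.3 kg O₂/d.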